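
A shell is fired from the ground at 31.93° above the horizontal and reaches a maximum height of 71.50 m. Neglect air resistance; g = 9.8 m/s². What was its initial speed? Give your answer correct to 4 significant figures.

70.78 m/s

At maximum height v_y = 0, so (v₀ sin θ)² = 2 g H.
v₀ sin 31.93° = √(2 × 9.8 × 71.50) = 37.435 m/s.
v₀ = 37.435 / sin 31.93° = 37.435 / 0.5289 = 70.78 m/s.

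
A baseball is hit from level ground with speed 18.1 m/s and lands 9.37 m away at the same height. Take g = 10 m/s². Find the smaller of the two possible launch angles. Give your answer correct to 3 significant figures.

Level-ground range: R = v₀² sin(2θ)/g ⇒ sin 2θ = R g / v₀² = 9.37×10/18.1² = 0.2860.
2θ = arcsin(0.2860) = 16.62° or 180° − 16.62° = 163.38°.
So θ = 8.31° or θ = 81.7°.

8.31°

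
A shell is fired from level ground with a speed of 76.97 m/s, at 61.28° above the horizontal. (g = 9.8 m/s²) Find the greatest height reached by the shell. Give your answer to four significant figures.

232.5 m

Vertical component of launch velocity: v_y = 76.97 sin 61.28° = 67.501 m/s.
At the highest point the vertical velocity is zero, so v_y² = 2 g h_max.
h_max = (67.501)² / (2 × 9.8) = 4556.4 / 19.60 = 232.5 m.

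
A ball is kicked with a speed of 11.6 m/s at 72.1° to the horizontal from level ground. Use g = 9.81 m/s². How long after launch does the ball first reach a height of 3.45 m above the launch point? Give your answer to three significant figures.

0.375 s

v_y0 = 11.6 sin 72.1° = 11.04 m/s.
Set y = v_y0 t − ½ g t² = 3.45: 4.905 t² − 11.04 t + 3.45 = 0.
t = [11.04 ± √(121.9 − 67.69)] / 9.81 = (11.04 ± 7.363) / 9.81, giving t = 0.375 s or t = 1.88 s.
The ball is on the way up at the first time, so t = 0.375 s.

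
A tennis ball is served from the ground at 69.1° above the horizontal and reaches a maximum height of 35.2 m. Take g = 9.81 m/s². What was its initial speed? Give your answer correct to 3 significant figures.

28.1 m/s

At maximum height v_y = 0, so (v₀ sin θ)² = 2 g H.
v₀ sin 69.1° = √(2 × 9.81 × 35.2) = 26.28 m/s.
v₀ = 26.28 / sin 69.1° = 26.28 / 0.9342 = 28.1 m/s.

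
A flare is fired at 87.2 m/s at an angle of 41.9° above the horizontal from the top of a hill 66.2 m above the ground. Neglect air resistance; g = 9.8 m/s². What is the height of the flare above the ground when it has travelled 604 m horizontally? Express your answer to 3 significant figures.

v_x = 87.2 cos 41.9° = 64.90 m/s, v_y0 = 87.2 sin 41.9° = 58.23 m/s.
Time to reach x = 604 m: t = x / v_x = 604 / 64.90 = 9.307 s.
y = 66.2 + v_y0 t − ½ g t² = 66.2 + 58.23×9.307 − 4.900×9.307² = 184 m.

184 m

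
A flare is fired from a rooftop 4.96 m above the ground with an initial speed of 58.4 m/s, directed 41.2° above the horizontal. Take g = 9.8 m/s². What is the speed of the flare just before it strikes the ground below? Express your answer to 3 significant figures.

59.2 m/s

v_x = 58.4 cos 41.2° = 43.94 m/s is unchanged throughout.
For the vertical component, v_y² = v_y0² + 2 g h = (38.47)² + 2×9.8×4.96 = 1577, so |v_y| = 39.71 m/s.
Impact speed = √(v_x² + v_y²) = √(1931 + 1577) = 59.2 m/s.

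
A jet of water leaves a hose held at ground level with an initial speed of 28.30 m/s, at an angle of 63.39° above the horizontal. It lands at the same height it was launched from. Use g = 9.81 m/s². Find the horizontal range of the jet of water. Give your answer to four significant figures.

Components: v_x = 28.30 cos 63.39° = 12.676 m/s, v_y = 28.30 sin 63.39° = 25.302 m/s.
Time of flight (same landing height): t = 2 v_y / g = 2 × 25.302 / 9.81 = 5.1584 s.
Range: R = v_x · t = 12.676 × 5.1584 = 65.39 m.

65.39 m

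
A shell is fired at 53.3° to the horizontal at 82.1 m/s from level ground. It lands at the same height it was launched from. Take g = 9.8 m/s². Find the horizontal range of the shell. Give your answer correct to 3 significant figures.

For level ground, R = v₀² sin(2θ) / g.
sin(2 × 53.3°) = sin 106.6° = 0.9583.
R = (82.1)² × 0.9583 / 9.8 = 659 m.

659 m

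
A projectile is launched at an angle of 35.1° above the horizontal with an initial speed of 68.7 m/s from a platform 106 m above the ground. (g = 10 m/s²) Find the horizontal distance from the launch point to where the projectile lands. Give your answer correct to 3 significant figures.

563 m

Components: v_x = 68.7 cos 35.1° = 56.21 m/s, v_y = 68.7 sin 35.1° = 39.50 m/s.
Vertical: 0 = 106 + 39.50 t − ½(10) t² ⇒ 5.000 t² − 39.50 t − 106 = 0.
t = [39.50 + √(1560 + 2120)] / 10.00 = 10.02 s.
Horizontal: R = v_x · t = 56.21 × 10.02 = 563 m.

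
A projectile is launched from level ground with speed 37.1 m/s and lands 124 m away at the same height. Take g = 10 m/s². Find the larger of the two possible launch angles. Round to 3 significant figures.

Level-ground range: R = v₀² sin(2θ)/g ⇒ sin 2θ = R g / v₀² = 124×10/37.1² = 0.9009.
2θ = arcsin(0.9009) = 64.28° or 180° − 64.28° = 115.72°.
So θ = 32.1° or θ = 57.9°.

57.9°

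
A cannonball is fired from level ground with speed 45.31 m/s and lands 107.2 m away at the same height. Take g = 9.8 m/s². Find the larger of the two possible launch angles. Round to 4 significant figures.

Level-ground range: R = v₀² sin(2θ)/g ⇒ sin 2θ = R g / v₀² = 107.2×9.8/45.31² = 0.5117.
2θ = arcsin(0.5117) = 30.777° or 180° − 30.777° = 149.223°.
So θ = 15.39° or θ = 74.61°.

74.61°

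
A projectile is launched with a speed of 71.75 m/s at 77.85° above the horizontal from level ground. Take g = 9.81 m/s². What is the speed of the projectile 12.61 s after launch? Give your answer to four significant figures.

v_x = 71.75 cos 77.85° = 15.101 m/s (constant).
v_y(t) = 71.75 sin 77.85° − g t = 70.143 − 9.81 × 12.61 = -53.561 m/s.
Speed = √(v_x² + v_y²) = √(228.04 + 2868.8) = 55.65 m/s.

55.65 m/s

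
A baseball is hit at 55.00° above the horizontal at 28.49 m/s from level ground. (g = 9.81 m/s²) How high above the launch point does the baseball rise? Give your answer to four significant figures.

27.76 m

Vertical component of launch velocity: v_y = 28.49 sin 55.00° = 23.338 m/s.
At the highest point the vertical velocity is zero, so v_y² = 2 g h_max.
h_max = (23.338)² / (2 × 9.81) = 544.66 / 19.62 = 27.76 m.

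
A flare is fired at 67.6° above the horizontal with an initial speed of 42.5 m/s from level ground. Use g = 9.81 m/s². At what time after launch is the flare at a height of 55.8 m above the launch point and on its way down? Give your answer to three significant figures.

v_y0 = 42.5 sin 67.6° = 39.29 m/s.
Set y = v_y0 t − ½ g t² = 55.8: 4.905 t² − 39.29 t + 55.8 = 0.
t = [39.29 ± √(1544 − 1095)] / 9.81 = (39.29 ± 21.19) / 9.81, giving t = 1.85 s or t = 6.17 s.
On the way down corresponds to the larger root: t = 6.17 s.

6.17 s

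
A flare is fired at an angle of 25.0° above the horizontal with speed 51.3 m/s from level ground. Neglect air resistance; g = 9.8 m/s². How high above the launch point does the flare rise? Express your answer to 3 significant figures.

24.0 m

Vertical component of launch velocity: v_y = 51.3 sin 25.0° = 21.68 m/s.
At the highest point the vertical velocity is zero, so v_y² = 2 g h_max.
h_max = (21.68)² / (2 × 9.8) = 470.0 / 19.60 = 24.0 m.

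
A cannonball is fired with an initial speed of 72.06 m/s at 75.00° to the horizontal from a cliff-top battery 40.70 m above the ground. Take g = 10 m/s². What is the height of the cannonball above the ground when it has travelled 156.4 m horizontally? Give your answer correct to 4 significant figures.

272.8 m

v_x = 72.06 cos 75.00° = 18.651 m/s, v_y0 = 72.06 sin 75.00° = 69.605 m/s.
Time to reach x = 156.4 m: t = x / v_x = 156.4 / 18.651 = 8.3856 s.
y = 40.70 + v_y0 t − ½ g t² = 40.70 + 69.605×8.3856 − 5.000×8.3856² = 272.8 m.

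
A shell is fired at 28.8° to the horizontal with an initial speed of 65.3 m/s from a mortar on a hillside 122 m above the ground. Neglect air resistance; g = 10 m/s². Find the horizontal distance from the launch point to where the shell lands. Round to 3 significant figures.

515 m

Components: v_x = 65.3 cos 28.8° = 57.22 m/s, v_y = 65.3 sin 28.8° = 31.46 m/s.
Vertical: 0 = 122 + 31.46 t − ½(10) t² ⇒ 5.000 t² − 31.46 t − 122 = 0.
t = [31.46 + √(989.7 + 2440)] / 10.00 = 9.002 s.
Horizontal: R = v_x · t = 57.22 × 9.002 = 515 m.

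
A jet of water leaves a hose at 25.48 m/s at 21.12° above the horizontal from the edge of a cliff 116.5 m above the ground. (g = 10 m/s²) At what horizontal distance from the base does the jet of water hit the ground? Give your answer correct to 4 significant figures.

138.6 m

Components: v_x = 25.48 cos 21.12° = 23.768 m/s, v_y = 25.48 sin 21.12° = 9.1810 m/s.
Vertical: 0 = 116.5 + 9.1810 t − ½(10) t² ⇒ 5.000 t² − 9.1810 t − 116.5 = 0.
t = [9.1810 + √(84.291 + 2330.0)] / 10.00 = 5.8316 s.
Horizontal: R = v_x · t = 23.768 × 5.8316 = 138.6 m.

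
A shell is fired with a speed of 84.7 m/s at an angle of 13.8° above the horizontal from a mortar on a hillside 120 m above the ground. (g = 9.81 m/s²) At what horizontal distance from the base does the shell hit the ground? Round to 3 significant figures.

Components: v_x = 84.7 cos 13.8° = 82.26 m/s, v_y = 84.7 sin 13.8° = 20.20 m/s.
Vertical: 0 = 120 + 20.20 t − ½(9.81) t² ⇒ 4.905 t² − 20.20 t − 120 = 0.
t = [20.20 + √(408.0 + 2354)] / 9.810 = 7.416 s.
Horizontal: R = v_x · t = 82.26 × 7.416 = 610 m.

610 m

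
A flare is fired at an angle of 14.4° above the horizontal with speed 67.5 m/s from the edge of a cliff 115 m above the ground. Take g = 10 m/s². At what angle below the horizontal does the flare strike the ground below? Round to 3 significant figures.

v_x = 67.5 cos 14.4° = 65.38 m/s.
At impact |v_y| = √(v_y0² + 2 g h) = √(16.79² + 2×10×115) = 50.81 m/s.
Angle below horizontal = arctan(|v_y| / v_x) = arctan(50.81 / 65.38) = 37.9°.

37.9°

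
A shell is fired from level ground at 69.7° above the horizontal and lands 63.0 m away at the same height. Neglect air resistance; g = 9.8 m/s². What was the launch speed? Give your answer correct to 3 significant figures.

30.8 m/s

On level ground, R = v₀² sin(2θ) / g, so v₀ = √(R g / sin 2θ).
sin(2 × 69.7°) = 0.6508.
v₀ = √(63.0 × 9.8 / 0.6508) = √948.7 = 30.8 m/s.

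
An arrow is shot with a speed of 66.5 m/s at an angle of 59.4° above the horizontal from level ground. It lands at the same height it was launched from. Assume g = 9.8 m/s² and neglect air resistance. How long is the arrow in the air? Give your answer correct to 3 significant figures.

Vertical component: v_y = 66.5 sin 59.4° = 57.24 m/s.
For a projectile landing at launch height, time of flight is t = 2 v_y / g = 2 × 57.24 / 9.8 = 11.7 s.

11.7 s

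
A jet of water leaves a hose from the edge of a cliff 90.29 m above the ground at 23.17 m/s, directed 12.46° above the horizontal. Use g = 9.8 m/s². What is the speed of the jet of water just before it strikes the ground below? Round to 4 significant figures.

v_x = 23.17 cos 12.46° = 22.624 m/s is unchanged throughout.
For the vertical component, v_y² = v_y0² + 2 g h = (4.9991)² + 2×9.8×90.29 = 1794.7, so |v_y| = 42.364 m/s.
Impact speed = √(v_x² + v_y²) = √(511.85 + 1794.7) = 48.03 m/s.

48.03 m/s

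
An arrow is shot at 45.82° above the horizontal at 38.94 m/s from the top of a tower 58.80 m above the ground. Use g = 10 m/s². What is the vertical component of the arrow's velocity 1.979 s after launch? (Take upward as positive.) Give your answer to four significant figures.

8.136 m/s

Initial vertical component: v_y0 = 38.94 sin 45.82° = 27.926 m/s.
v_y(t) = v_y0 − g t = 27.926 − 10 × 1.979 = 8.136 m/s.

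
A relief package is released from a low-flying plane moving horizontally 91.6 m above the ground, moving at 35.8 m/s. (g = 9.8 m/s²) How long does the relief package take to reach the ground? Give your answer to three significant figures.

4.32 s

The horizontal speed doesn't affect the fall. With v_y0 = 0, h = ½ g t².
t = √(2 × 91.6 / 9.8) = √18.69 = 4.32 s.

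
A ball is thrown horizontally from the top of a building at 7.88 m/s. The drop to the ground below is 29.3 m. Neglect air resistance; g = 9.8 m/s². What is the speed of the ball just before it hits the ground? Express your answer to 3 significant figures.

25.2 m/s

Fall time: t = √(2 × 29.3 / 9.8) = 2.445 s.
At impact: v_x = 7.88 m/s (unchanged), v_y = g t = 9.8 × 2.445 = 23.96 m/s.
Speed = √(v_x² + v_y²) = √(62.09 + 574.1) = 25.2 m/s.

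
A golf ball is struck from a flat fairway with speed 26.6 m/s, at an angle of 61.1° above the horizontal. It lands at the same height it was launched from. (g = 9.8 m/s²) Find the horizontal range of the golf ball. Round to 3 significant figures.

Components: v_x = 26.6 cos 61.1° = 12.86 m/s, v_y = 26.6 sin 61.1° = 23.29 m/s.
Time of flight (same landing height): t = 2 v_y / g = 2 × 23.29 / 9.8 = 4.753 s.
Range: R = v_x · t = 12.86 × 4.753 = 61.1 m.

61.1 m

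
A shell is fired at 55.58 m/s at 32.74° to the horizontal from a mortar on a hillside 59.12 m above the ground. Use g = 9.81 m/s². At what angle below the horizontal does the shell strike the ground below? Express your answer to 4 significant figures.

v_x = 55.58 cos 32.74° = 46.750 m/s.
At impact |v_y| = √(v_y0² + 2 g h) = √(30.059² + 2×9.81×59.12) = 45.426 m/s.
Angle below horizontal = arctan(|v_y| / v_x) = arctan(45.426 / 46.750) = 44.18°.

44.18°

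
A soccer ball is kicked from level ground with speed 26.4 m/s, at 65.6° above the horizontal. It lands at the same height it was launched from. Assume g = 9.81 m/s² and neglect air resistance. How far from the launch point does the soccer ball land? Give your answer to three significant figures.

53.5 m

For level ground, R = v₀² sin(2θ) / g.
sin(2 × 65.6°) = sin 131.2° = 0.7524.
R = (26.4)² × 0.7524 / 9.81 = 53.5 m.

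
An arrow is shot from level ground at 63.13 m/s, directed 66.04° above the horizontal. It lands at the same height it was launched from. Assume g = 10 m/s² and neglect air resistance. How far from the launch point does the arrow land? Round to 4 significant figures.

295.8 m

For level ground, R = v₀² sin(2θ) / g.
sin(2 × 66.04°) = sin 132.08° = 0.7422.
R = (63.13)² × 0.7422 / 10 = 295.8 m.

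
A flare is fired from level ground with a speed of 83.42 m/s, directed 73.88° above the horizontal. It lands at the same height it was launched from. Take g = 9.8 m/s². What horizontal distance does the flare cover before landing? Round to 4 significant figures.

378.8 m

For level ground, R = v₀² sin(2θ) / g.
sin(2 × 73.88°) = sin 147.76° = 0.5335.
R = (83.42)² × 0.5335 / 9.8 = 378.8 m.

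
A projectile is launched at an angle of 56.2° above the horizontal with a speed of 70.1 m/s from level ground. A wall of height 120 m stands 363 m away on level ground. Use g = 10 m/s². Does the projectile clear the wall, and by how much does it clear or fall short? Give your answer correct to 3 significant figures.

No — it falls 11.0 m short of clearing the wall.

v_x = 70.1 cos 56.2° = 39.00 m/s; v_y0 = 70.1 sin 56.2° = 58.25 m/s.
Time to reach the wall: t = 363 / 39.00 = 9.308 s.
Height at that point: y = 58.25×9.308 − 5.000×9.308² = 109.0 m.
That is 120 − 109.0 = 11.0 m below the top of the wall, so the projectile does not clear it.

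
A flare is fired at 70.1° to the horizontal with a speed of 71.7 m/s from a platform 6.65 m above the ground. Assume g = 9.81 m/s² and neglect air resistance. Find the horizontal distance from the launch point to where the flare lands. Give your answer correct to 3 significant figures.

338 m

Components: v_x = 71.7 cos 70.1° = 24.41 m/s, v_y = 71.7 sin 70.1° = 67.42 m/s.
Vertical: 0 = 6.65 + 67.42 t − ½(9.81) t² ⇒ 4.905 t² − 67.42 t − 6.65 = 0.
t = [67.42 + √(4545 + 130.5)] / 9.810 = 13.84 s.
Horizontal: R = v_x · t = 24.41 × 13.84 = 338 m.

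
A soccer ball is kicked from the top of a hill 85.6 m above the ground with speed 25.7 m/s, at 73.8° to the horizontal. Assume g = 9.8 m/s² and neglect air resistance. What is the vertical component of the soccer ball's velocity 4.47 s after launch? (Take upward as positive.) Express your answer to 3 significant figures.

-19.1 m/s

Initial vertical component: v_y0 = 25.7 sin 73.8° = 24.68 m/s.
v_y(t) = v_y0 − g t = 24.68 − 9.8 × 4.47 = -19.1 m/s.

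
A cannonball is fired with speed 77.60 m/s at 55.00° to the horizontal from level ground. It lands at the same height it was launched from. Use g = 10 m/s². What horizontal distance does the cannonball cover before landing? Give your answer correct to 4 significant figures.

Components: v_x = 77.60 cos 55.00° = 44.510 m/s, v_y = 77.60 sin 55.00° = 63.566 m/s.
Time of flight (same landing height): t = 2 v_y / g = 2 × 63.566 / 10 = 12.713 s.
Range: R = v_x · t = 44.510 × 12.713 = 565.9 m.

565.9 m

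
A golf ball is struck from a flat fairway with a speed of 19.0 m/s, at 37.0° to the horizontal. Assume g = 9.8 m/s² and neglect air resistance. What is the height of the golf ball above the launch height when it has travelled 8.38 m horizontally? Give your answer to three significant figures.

4.82 m

v_x = 19.0 cos 37.0° = 15.17 m/s, v_y0 = 19.0 sin 37.0° = 11.43 m/s.
Time to reach x = 8.38 m: t = x / v_x = 8.38 / 15.17 = 0.5524 s.
y = v_y0 t − ½ g t² = 11.43×0.5524 − 4.900×0.5524² = 4.82 m.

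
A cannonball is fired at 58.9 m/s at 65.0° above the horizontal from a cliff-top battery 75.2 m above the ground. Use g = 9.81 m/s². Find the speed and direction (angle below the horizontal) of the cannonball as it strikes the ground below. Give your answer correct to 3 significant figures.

v_x = 58.9 cos 65.0° = 24.89 m/s (constant).
|v_y| at impact = √((53.38)² + 2×9.81×75.2) = 65.76 m/s.
Speed = √(24.89² + 65.76²) = 70.3 m/s; angle = arctan(65.76/24.89) = 69.3° below horizontal.

70.3 m/s at 69.3° below the horizontal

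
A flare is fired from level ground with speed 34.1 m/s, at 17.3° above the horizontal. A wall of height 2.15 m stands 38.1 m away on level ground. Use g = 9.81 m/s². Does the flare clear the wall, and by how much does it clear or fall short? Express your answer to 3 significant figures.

Yes — it clears the wall by 3.00 m.

v_x = 34.1 cos 17.3° = 32.56 m/s; v_y0 = 34.1 sin 17.3° = 10.14 m/s.
Time to reach the wall: t = 38.1 / 32.56 = 1.170 s.
Height at that point: y = 10.14×1.170 − 4.905×1.170² = 5.149 m.
That is 5.149 − 2.15 = 3.00 m above the top of the wall, so the flare clears it.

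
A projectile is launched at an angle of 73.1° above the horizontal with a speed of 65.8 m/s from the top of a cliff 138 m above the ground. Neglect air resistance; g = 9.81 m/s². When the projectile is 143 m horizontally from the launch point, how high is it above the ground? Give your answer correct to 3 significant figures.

v_x = 65.8 cos 73.1° = 19.13 m/s, v_y0 = 65.8 sin 73.1° = 62.96 m/s.
Time to reach x = 143 m: t = x / v_x = 143 / 19.13 = 7.475 s.
y = 138 + v_y0 t − ½ g t² = 138 + 62.96×7.475 − 4.905×7.475² = 335 m.

335 m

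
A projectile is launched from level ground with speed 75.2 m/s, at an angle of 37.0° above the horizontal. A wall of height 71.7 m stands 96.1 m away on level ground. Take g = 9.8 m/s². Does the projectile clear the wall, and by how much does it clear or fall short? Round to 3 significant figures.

No — it falls 11.8 m short of clearing the wall.

v_x = 75.2 cos 37.0° = 60.06 m/s; v_y0 = 75.2 sin 37.0° = 45.26 m/s.
Time to reach the wall: t = 96.1 / 60.06 = 1.600 s.
Height at that point: y = 45.26×1.600 − 4.900×1.600² = 59.87 m.
That is 71.7 − 59.87 = 11.8 m below the top of the wall, so the projectile does not clear it.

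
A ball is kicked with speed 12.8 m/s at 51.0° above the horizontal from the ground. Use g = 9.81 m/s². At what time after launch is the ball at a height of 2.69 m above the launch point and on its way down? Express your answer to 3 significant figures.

1.71 s

v_y0 = 12.8 sin 51.0° = 9.947 m/s.
Set y = v_y0 t − ½ g t² = 2.69: 4.905 t² − 9.947 t + 2.69 = 0.
t = [9.947 ± √(98.94 − 52.78)] / 9.81 = (9.947 ± 6.794) / 9.81, giving t = 0.321 s or t = 1.71 s.
On the way down corresponds to the larger root: t = 1.71 s.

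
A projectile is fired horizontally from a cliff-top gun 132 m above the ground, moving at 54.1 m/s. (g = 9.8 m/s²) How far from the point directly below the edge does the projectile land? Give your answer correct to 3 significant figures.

Initial vertical velocity is zero, so the fall time comes from h = ½ g t²: t = √(2 × 132 / 9.8) = 5.190 s.
Horizontal motion is uniform at 54.1 m/s, so x = 54.1 × 5.190 = 281 m.

281 m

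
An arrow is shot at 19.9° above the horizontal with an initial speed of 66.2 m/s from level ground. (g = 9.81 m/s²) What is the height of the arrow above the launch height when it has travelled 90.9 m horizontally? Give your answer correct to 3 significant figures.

22.4 m

v_x = 66.2 cos 19.9° = 62.25 m/s, v_y0 = 66.2 sin 19.9° = 22.53 m/s.
Time to reach x = 90.9 m: t = x / v_x = 90.9 / 62.25 = 1.460 s.
y = v_y0 t − ½ g t² = 22.53×1.460 − 4.905×1.460² = 22.4 m.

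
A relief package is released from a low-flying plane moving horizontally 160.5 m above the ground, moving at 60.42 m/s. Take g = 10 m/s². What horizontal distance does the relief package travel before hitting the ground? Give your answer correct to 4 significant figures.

Initial vertical velocity is zero, so the fall time comes from h = ½ g t²: t = √(2 × 160.5 / 10) = 5.6657 s.
Horizontal motion is uniform at 60.42 m/s, so x = 60.42 × 5.6657 = 342.3 m.

342.3 m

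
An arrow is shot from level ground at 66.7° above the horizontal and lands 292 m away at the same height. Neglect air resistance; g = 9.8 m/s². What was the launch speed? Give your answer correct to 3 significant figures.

62.8 m/s

On level ground, R = v₀² sin(2θ) / g, so v₀ = √(R g / sin 2θ).
sin(2 × 66.7°) = 0.7266.
v₀ = √(292 × 9.8 / 0.7266) = √3938 = 62.8 m/s.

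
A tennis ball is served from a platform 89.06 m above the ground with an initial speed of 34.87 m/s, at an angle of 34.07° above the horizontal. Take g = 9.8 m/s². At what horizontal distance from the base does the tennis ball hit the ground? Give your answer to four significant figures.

Components: v_x = 34.87 cos 34.07° = 28.885 m/s, v_y = 34.87 sin 34.07° = 19.534 m/s.
Vertical: 0 = 89.06 + 19.534 t − ½(9.8) t² ⇒ 4.900 t² − 19.534 t − 89.06 = 0.
t = [19.534 + √(381.58 + 1745.6)] / 9.800 = 6.6995 s.
Horizontal: R = v_x · t = 28.885 × 6.6995 = 193.5 m.

193.5 m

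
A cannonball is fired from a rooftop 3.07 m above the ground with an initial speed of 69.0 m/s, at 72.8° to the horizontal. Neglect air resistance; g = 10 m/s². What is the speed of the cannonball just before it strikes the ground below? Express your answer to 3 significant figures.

69.4 m/s

v_x = 69.0 cos 72.8° = 20.40 m/s is unchanged throughout.
For the vertical component, v_y² = v_y0² + 2 g h = (65.91)² + 2×10×3.07 = 4406, so |v_y| = 66.38 m/s.
Impact speed = √(v_x² + v_y²) = √(416.2 + 4406) = 69.4 m/s.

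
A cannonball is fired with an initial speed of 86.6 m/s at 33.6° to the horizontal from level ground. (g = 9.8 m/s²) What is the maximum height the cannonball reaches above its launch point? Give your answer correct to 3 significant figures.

117 m

Vertical component of launch velocity: v_y = 86.6 sin 33.6° = 47.92 m/s.
At the highest point the vertical velocity is zero, so v_y² = 2 g h_max.
h_max = (47.92)² / (2 × 9.8) = 2296 / 19.60 = 117 m.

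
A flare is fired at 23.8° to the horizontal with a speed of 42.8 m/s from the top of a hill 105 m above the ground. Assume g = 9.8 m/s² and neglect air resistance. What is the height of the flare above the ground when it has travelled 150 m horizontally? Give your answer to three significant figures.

99.3 m

v_x = 42.8 cos 23.8° = 39.16 m/s, v_y0 = 42.8 sin 23.8° = 17.27 m/s.
Time to reach x = 150 m: t = x / v_x = 150 / 39.16 = 3.830 s.
y = 105 + v_y0 t − ½ g t² = 105 + 17.27×3.830 − 4.900×3.830² = 99.3 m.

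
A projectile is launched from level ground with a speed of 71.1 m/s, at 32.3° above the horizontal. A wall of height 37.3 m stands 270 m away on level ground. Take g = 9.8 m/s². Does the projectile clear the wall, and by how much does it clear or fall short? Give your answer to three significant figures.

v_x = 71.1 cos 32.3° = 60.10 m/s; v_y0 = 71.1 sin 32.3° = 37.99 m/s.
Time to reach the wall: t = 270 / 60.10 = 4.493 s.
Height at that point: y = 37.99×4.493 − 4.900×4.493² = 71.77 m.
That is 71.77 − 37.3 = 34.5 m above the top of the wall, so the projectile clears it.

Yes — it clears the wall by 34.5 m.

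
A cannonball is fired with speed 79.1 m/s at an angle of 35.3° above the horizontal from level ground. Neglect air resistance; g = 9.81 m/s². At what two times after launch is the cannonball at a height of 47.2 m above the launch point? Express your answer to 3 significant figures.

1.18 s and 8.14 s

v_y0 = 79.1 sin 35.3° = 45.71 m/s.
Set y = v_y0 t − ½ g t² = 47.2: 4.905 t² − 45.71 t + 47.2 = 0.
t = [45.71 ± √(2089 − 926.1)] / 9.81 = (45.71 ± 34.10) / 9.81, giving t = 1.18 s or t = 8.14 s.
So the cannonball is at 47.2 m at t = 1.18 s (rising) and t = 8.14 s (falling).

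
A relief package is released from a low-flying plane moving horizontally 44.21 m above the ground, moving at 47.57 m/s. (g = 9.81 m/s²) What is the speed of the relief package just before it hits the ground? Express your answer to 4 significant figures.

55.95 m/s

Fall time: t = √(2 × 44.21 / 9.81) = 3.0022 s.
At impact: v_x = 47.57 m/s (unchanged), v_y = g t = 9.81 × 3.0022 = 29.452 m/s.
Speed = √(v_x² + v_y²) = √(2262.9 + 867.42) = 55.95 m/s.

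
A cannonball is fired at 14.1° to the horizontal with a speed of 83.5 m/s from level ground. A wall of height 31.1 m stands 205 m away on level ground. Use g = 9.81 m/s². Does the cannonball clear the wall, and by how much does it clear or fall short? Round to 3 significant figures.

No — it falls 11.0 m short of clearing the wall.

v_x = 83.5 cos 14.1° = 80.98 m/s; v_y0 = 83.5 sin 14.1° = 20.34 m/s.
Time to reach the wall: t = 205 / 80.98 = 2.531 s.
Height at that point: y = 20.34×2.531 − 4.905×2.531² = 20.06 m.
That is 31.1 − 20.06 = 11.0 m below the top of the wall, so the cannonball does not clear it.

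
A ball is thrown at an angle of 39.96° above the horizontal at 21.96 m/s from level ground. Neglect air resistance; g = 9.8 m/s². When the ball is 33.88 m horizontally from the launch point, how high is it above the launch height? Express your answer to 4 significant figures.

v_x = 21.96 cos 39.96° = 16.832 m/s, v_y0 = 21.96 sin 39.96° = 14.104 m/s.
Time to reach x = 33.88 m: t = x / v_x = 33.88 / 16.832 = 2.0128 s.
y = v_y0 t − ½ g t² = 14.104×2.0128 − 4.900×2.0128² = 8.537 m.

8.537 m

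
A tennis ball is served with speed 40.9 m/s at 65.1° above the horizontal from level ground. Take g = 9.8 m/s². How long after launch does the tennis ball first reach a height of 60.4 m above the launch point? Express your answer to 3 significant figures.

v_y0 = 40.9 sin 65.1° = 37.10 m/s.
Set y = v_y0 t − ½ g t² = 60.4: 4.900 t² − 37.10 t + 60.4 = 0.
t = [37.10 ± √(1376 − 1184)] / 9.8 = (37.10 ± 13.86) / 9.8, giving t = 2.37 s or t = 5.20 s.
The tennis ball is on the way up at the first time, so t = 2.37 s.

2.37 s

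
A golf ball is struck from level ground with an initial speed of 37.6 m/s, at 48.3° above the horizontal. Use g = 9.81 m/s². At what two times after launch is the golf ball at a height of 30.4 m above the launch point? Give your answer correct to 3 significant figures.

1.45 s and 4.27 s

v_y0 = 37.6 sin 48.3° = 28.07 m/s.
Set y = v_y0 t − ½ g t² = 30.4: 4.905 t² − 28.07 t + 30.4 = 0.
t = [28.07 ± √(787.9 − 596.4)] / 9.81 = (28.07 ± 13.84) / 9.81, giving t = 1.45 s or t = 4.27 s.
So the golf ball is at 30.4 m at t = 1.45 s (rising) and t = 4.27 s (falling).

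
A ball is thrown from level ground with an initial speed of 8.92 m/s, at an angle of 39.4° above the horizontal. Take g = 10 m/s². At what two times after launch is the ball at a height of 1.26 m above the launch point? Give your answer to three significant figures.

0.304 s and 0.828 s

v_y0 = 8.92 sin 39.4° = 5.662 m/s.
Set y = v_y0 t − ½ g t² = 1.26: 5.000 t² − 5.662 t + 1.26 = 0.
t = [5.662 ± √(32.06 − 25.20)] / 10 = (5.662 ± 2.619) / 10, giving t = 0.304 s or t = 0.828 s.
So the ball is at 1.26 m at t = 0.304 s (rising) and t = 0.828 s (falling).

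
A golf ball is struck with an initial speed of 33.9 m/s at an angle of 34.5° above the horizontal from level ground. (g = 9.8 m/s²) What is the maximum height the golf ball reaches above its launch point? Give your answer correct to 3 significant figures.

Vertical component of launch velocity: v_y = 33.9 sin 34.5° = 19.20 m/s.
At the highest point the vertical velocity is zero, so v_y² = 2 g h_max.
h_max = (19.20)² / (2 × 9.8) = 368.6 / 19.60 = 18.8 m.

18.8 m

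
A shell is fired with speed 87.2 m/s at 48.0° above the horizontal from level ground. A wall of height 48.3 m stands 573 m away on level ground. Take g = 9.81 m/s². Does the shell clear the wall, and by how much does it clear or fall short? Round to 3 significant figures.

v_x = 87.2 cos 48.0° = 58.35 m/s; v_y0 = 87.2 sin 48.0° = 64.80 m/s.
Time to reach the wall: t = 573 / 58.35 = 9.820 s.
Height at that point: y = 64.80×9.820 − 4.905×9.820² = 163.3 m.
That is 163.3 − 48.3 = 115 m above the top of the wall, so the shell clears it.

Yes — it clears the wall by 115 m.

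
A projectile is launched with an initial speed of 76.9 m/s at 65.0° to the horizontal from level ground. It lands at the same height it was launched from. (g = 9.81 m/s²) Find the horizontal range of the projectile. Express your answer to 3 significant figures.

462 m

Components: v_x = 76.9 cos 65.0° = 32.50 m/s, v_y = 76.9 sin 65.0° = 69.70 m/s.
Time of flight (same landing height): t = 2 v_y / g = 2 × 69.70 / 9.81 = 14.21 s.
Range: R = v_x · t = 32.50 × 14.21 = 462 m.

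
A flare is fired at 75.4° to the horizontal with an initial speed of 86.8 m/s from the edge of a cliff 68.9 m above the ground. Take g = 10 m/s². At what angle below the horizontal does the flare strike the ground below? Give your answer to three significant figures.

v_x = 86.8 cos 75.4° = 21.88 m/s.
At impact |v_y| = √(v_y0² + 2 g h) = √(84.00² + 2×10×68.9) = 91.84 m/s.
Angle below horizontal = arctan(|v_y| / v_x) = arctan(91.84 / 21.88) = 76.6°.

76.6°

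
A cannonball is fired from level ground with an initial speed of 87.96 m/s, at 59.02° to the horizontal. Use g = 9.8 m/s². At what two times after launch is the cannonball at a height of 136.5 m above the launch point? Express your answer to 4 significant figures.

2.095 s and 13.29 s

v_y0 = 87.96 sin 59.02° = 75.412 m/s.
Set y = v_y0 t − ½ g t² = 136.5: 4.900 t² − 75.412 t + 136.5 = 0.
t = [75.412 ± √(5687.0 − 2675.4)] / 9.8 = (75.412 ± 54.878) / 9.8, giving t = 2.095 s or t = 13.29 s.
So the cannonball is at 136.5 m at t = 2.095 s (rising) and t = 13.29 s (falling).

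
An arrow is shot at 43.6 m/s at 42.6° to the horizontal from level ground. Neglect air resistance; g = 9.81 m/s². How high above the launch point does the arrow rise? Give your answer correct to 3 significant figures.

Vertical component of launch velocity: v_y = 43.6 sin 42.6° = 29.51 m/s.
At the highest point the vertical velocity is zero, so v_y² = 2 g h_max.
h_max = (29.51)² / (2 × 9.81) = 870.8 / 19.62 = 44.4 m.

44.4 m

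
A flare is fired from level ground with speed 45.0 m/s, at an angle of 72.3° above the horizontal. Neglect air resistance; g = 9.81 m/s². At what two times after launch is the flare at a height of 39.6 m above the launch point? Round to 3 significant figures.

1.05 s and 7.69 s

v_y0 = 45.0 sin 72.3° = 42.87 m/s.
Set y = v_y0 t − ½ g t² = 39.6: 4.905 t² − 42.87 t + 39.6 = 0.
t = [42.87 ± √(1838 − 777.0)] / 9.81 = (42.87 ± 32.57) / 9.81, giving t = 1.05 s or t = 7.69 s.
So the flare is at 39.6 m at t = 1.05 s (rising) and t = 7.69 s (falling).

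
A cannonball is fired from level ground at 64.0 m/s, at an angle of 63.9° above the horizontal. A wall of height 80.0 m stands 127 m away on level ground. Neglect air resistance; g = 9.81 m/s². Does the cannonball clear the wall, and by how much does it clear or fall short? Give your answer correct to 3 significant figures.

v_x = 64.0 cos 63.9° = 28.16 m/s; v_y0 = 64.0 sin 63.9° = 57.47 m/s.
Time to reach the wall: t = 127 / 28.16 = 4.510 s.
Height at that point: y = 57.47×4.510 − 4.905×4.510² = 159.4 m.
That is 159.4 − 80.0 = 79.4 m above the top of the wall, so the cannonball clears it.

Yes — it clears the wall by 79.4 m.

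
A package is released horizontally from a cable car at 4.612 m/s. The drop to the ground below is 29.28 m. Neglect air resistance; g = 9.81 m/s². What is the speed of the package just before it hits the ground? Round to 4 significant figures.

24.41 m/s

Fall time: t = √(2 × 29.28 / 9.81) = 2.4432 s.
At impact: v_x = 4.612 m/s (unchanged), v_y = g t = 9.81 × 2.4432 = 23.968 m/s.
Speed = √(v_x² + v_y²) = √(21.271 + 574.47) = 24.41 m/s.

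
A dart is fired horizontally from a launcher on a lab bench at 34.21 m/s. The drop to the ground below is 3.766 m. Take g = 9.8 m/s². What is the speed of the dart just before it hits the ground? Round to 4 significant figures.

Fall time: t = √(2 × 3.766 / 9.8) = 0.87668 s.
At impact: v_x = 34.21 m/s (unchanged), v_y = g t = 9.8 × 0.87668 = 8.5915 m/s.
Speed = √(v_x² + v_y²) = √(1170.3 + 73.814) = 35.27 m/s.

35.27 m/s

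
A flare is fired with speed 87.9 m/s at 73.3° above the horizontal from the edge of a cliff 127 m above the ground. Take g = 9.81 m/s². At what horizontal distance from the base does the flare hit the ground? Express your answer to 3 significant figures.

469 m

Components: v_x = 87.9 cos 73.3° = 25.26 m/s, v_y = 87.9 sin 73.3° = 84.19 m/s.
Vertical: 0 = 127 + 84.19 t − ½(9.81) t² ⇒ 4.905 t² − 84.19 t − 127 = 0.
t = [84.19 + √(7088 + 2492)] / 9.810 = 18.56 s.
Horizontal: R = v_x · t = 25.26 × 18.56 = 469 m.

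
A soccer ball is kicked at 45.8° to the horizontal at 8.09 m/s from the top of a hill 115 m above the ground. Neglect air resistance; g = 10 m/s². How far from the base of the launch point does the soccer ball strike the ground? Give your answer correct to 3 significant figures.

Components: v_x = 8.09 cos 45.8° = 5.640 m/s, v_y = 8.09 sin 45.8° = 5.800 m/s.
Vertical: 0 = 115 + 5.800 t − ½(10) t² ⇒ 5.000 t² − 5.800 t − 115 = 0.
t = [5.800 + √(33.64 + 2300)] / 10.00 = 5.411 s.
Horizontal: R = v_x · t = 5.640 × 5.411 = 30.5 m.

30.5 m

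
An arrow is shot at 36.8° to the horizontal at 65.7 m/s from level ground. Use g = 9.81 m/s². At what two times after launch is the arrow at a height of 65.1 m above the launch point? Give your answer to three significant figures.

2.33 s and 5.69 s

v_y0 = 65.7 sin 36.8° = 39.36 m/s.
Set y = v_y0 t − ½ g t² = 65.1: 4.905 t² − 39.36 t + 65.1 = 0.
t = [39.36 ± √(1549 − 1277)] / 9.81 = (39.36 ± 16.49) / 9.81, giving t = 2.33 s or t = 5.69 s.
So the arrow is at 65.1 m at t = 2.33 s (rising) and t = 5.69 s (falling).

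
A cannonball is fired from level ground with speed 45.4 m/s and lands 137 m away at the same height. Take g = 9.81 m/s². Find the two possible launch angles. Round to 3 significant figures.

Level-ground range: R = v₀² sin(2θ)/g ⇒ sin 2θ = R g / v₀² = 137×9.81/45.4² = 0.6520.
2θ = arcsin(0.6520) = 40.69° or 180° − 40.69° = 139.31°.
So θ = 20.3° or θ = 69.7°.

20.3° and 69.7°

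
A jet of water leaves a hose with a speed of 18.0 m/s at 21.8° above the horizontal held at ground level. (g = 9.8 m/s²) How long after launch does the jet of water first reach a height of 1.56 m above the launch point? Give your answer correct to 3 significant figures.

0.299 s

v_y0 = 18.0 sin 21.8° = 6.685 m/s.
Set y = v_y0 t − ½ g t² = 1.56: 4.900 t² − 6.685 t + 1.56 = 0.
t = [6.685 ± √(44.69 − 30.58)] / 9.8 = (6.685 ± 3.756) / 9.8, giving t = 0.299 s or t = 1.07 s.
The jet of water is on the way up at the first time, so t = 0.299 s.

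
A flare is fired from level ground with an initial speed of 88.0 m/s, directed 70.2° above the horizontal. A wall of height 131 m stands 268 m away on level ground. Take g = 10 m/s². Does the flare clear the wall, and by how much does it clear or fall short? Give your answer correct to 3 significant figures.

v_x = 88.0 cos 70.2° = 29.81 m/s; v_y0 = 88.0 sin 70.2° = 82.80 m/s.
Time to reach the wall: t = 268 / 29.81 = 8.990 s.
Height at that point: y = 82.80×8.990 − 5.000×8.990² = 340.3 m.
That is 340.3 − 131 = 209 m above the top of the wall, so the flare clears it.

Yes — it clears the wall by 209 m.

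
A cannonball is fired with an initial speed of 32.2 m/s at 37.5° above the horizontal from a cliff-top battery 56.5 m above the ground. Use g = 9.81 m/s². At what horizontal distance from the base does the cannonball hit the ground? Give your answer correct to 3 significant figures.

152 m

Components: v_x = 32.2 cos 37.5° = 25.55 m/s, v_y = 32.2 sin 37.5° = 19.60 m/s.
Vertical: 0 = 56.5 + 19.60 t − ½(9.81) t² ⇒ 4.905 t² − 19.60 t − 56.5 = 0.
t = [19.60 + √(384.2 + 1109)] / 9.810 = 5.937 s.
Horizontal: R = v_x · t = 25.55 × 5.937 = 152 m.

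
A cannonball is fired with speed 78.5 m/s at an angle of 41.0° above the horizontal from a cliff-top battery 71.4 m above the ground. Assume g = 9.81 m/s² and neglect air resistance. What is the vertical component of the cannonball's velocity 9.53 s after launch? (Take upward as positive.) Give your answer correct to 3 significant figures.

-42.0 m/s

Initial vertical component: v_y0 = 78.5 sin 41.0° = 51.50 m/s.
v_y(t) = v_y0 − g t = 51.50 − 9.81 × 9.53 = -42.0 m/s.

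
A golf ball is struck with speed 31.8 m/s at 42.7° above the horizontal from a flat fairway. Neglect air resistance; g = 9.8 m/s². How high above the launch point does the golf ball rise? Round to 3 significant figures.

Vertical component of launch velocity: v_y = 31.8 sin 42.7° = 21.57 m/s.
At the highest point the vertical velocity is zero, so v_y² = 2 g h_max.
h_max = (21.57)² / (2 × 9.8) = 465.3 / 19.60 = 23.7 m.

23.7 m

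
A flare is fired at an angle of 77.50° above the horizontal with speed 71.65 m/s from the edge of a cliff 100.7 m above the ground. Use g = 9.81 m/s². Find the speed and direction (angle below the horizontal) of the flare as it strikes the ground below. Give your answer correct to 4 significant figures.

84.32 m/s at 79.40° below the horizontal

v_x = 71.65 cos 77.50° = 15.508 m/s (constant).
|v_y| at impact = √((69.952)² + 2×9.81×100.7) = 82.880 m/s.
Speed = √(15.508² + 82.880²) = 84.32 m/s; angle = arctan(82.880/15.508) = 79.40° below horizontal.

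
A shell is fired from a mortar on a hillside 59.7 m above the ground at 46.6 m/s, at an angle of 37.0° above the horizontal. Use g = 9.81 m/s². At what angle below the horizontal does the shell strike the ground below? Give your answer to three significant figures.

v_x = 46.6 cos 37.0° = 37.22 m/s.
At impact |v_y| = √(v_y0² + 2 g h) = √(28.04² + 2×9.81×59.7) = 44.24 m/s.
Angle below horizontal = arctan(|v_y| / v_x) = arctan(44.24 / 37.22) = 49.9°.

49.9°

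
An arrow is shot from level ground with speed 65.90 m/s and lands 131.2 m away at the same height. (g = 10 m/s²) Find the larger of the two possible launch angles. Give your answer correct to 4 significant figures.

Level-ground range: R = v₀² sin(2θ)/g ⇒ sin 2θ = R g / v₀² = 131.2×10/65.90² = 0.3021.
2θ = arcsin(0.3021) = 17.584° or 180° − 17.584° = 162.416°.
So θ = 8.792° or θ = 81.21°.

81.21°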